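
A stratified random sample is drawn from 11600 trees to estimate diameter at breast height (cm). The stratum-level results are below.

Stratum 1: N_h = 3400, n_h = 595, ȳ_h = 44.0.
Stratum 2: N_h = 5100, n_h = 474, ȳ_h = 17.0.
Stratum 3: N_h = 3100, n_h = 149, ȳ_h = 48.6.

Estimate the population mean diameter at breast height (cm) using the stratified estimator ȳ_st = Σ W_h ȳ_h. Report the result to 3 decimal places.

N = Σ N_h = 11600. Stratum weights W_h = N_h/N.
ȳ_st = (3400·44.0 + 5100·17.0 + 3100·48.6) / 11600 = 33.35862

ȳ_st ≈ 33.359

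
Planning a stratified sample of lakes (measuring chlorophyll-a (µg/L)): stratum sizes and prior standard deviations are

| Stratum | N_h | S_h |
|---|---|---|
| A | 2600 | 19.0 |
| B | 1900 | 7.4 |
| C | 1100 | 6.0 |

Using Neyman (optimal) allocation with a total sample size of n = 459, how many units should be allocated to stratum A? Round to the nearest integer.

Neyman allocation: n_h = n · N_h S_h / Σ N_i S_i, with n = 459.
  stratum A: N_h·S_h = 2600·19.0 = 49400.00
  stratum B: N_h·S_h = 1900·7.4 = 14060.00
  stratum C: N_h·S_h = 1100·6.0 = 6600.00
Σ N_h S_h = 70060.00
n for stratum A = 459·49400.00/70060.00 = 323.645 → 324

324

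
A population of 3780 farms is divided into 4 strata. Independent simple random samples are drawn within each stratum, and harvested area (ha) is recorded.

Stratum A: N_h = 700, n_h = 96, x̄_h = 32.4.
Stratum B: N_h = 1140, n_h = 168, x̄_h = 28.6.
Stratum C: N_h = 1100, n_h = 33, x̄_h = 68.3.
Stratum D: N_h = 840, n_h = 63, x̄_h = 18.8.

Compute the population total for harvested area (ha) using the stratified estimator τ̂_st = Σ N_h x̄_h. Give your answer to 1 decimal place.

τ̂_st = Σ N_h x̄_h = 700·32.4 + 1140·28.6 + 1100·68.3 + 840·18.8 = 146206.0

τ̂_st ≈ 146206.0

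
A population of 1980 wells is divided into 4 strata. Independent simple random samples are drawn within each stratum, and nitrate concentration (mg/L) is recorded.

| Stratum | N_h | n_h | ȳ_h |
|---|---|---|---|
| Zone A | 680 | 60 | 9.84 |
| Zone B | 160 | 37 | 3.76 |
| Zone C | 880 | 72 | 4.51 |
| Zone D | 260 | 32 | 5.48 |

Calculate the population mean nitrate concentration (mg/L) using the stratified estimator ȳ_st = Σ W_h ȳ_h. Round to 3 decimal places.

ȳ_st ≈ 6.407

N = Σ N_h = 1980. Stratum weights W_h = N_h/N.
ȳ_st = (680·9.84 + 160·3.76 + 880·4.51 + 260·5.48) / 1980 = 6.40727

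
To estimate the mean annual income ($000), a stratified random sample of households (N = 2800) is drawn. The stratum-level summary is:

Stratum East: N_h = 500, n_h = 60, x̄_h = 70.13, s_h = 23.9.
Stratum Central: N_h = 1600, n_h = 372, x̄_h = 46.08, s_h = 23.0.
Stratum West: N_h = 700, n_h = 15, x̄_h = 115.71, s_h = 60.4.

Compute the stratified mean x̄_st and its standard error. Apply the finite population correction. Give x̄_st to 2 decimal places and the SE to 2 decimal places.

x̄_st = Σ W_h x̄_h = (500·70.13 + 1600·46.08 + 700·115.71)/2800 = 67.78214
V̂(x̄_st) = Σ W_h² (1 − n_h/N_h) s_h²/n_h, with W_h = N_h/N and N = 2800:
  stratum East: (500/2800)²·(1 − 60/500)·23.9²/60 = 0.267148
  stratum Central: (1600/2800)²·(1 − 372/1600)·23.0²/372 = 0.356381
  stratum West: (700/2800)²·(1 − 15/700)·60.4²/15 = 14.8749
V̂(x̄_st) = 15.4985
SE(x̄_st) = √15.4985 = 3.93681

x̄_st ≈ 67.78, SE ≈ 3.94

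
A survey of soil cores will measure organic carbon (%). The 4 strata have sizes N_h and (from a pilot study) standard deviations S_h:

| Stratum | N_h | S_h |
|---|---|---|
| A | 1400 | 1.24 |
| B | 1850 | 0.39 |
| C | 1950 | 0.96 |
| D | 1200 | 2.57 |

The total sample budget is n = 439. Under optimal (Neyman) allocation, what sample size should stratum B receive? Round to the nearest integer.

Neyman allocation: n_h = n · N_h S_h / Σ N_i S_i, with n = 439.
  stratum A: N_h·S_h = 1400·1.24 = 1736.00
  stratum B: N_h·S_h = 1850·0.39 = 721.50
  stratum C: N_h·S_h = 1950·0.96 = 1872.00
  stratum D: N_h·S_h = 1200·2.57 = 3084.00
Σ N_h S_h = 7413.50
n for stratum B = 439·721.50/7413.50 = 42.725 → 43

43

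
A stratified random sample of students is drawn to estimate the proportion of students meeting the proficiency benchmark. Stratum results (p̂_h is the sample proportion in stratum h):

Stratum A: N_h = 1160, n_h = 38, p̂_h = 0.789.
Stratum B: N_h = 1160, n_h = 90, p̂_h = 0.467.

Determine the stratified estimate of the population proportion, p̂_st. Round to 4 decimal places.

N = 2320; stratum weights W_h = N_h/N.
p̂_st = Σ W_h p̂_h = (1160·0.789 + 1160·0.467)/2320 = 0.62800

p̂_st ≈ 0.6280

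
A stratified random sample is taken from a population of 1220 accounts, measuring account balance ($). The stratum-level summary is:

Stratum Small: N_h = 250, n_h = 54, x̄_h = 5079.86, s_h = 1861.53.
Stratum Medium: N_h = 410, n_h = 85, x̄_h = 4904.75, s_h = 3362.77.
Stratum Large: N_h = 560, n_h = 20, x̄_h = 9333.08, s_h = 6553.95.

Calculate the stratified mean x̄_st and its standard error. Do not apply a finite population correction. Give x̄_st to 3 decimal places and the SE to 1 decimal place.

x̄_st ≈ 6973.309, SE ≈ 685.7

x̄_st = Σ W_h x̄_h = (250·5079.86 + 410·4904.75 + 560·9333.08)/1220 = 6973.30926
V̂(x̄_st) = Σ W_h² s_h²/n_h, with W_h = N_h/N and N = 1220:
  stratum Small: (250/1220)²·1861.53²/54 = 2694.68
  stratum Medium: (410/1220)²·3362.77²/85 = 15025.3
  stratum Large: (560/1220)²·6553.95²/20 = 452515
V̂(x̄_st) = 470235
SE(x̄_st) = √470235 = 685.737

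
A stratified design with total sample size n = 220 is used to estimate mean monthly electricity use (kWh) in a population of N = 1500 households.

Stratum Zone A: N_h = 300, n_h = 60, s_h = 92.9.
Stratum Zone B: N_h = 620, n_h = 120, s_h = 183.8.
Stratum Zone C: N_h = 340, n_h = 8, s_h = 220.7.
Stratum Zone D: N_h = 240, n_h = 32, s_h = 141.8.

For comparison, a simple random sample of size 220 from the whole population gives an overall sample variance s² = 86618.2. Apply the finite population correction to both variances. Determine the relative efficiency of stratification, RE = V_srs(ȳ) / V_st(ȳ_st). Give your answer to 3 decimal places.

RE ≈ 0.926

V̂(ȳ_st) = Σ W_h² (1 − n_h/N_h) s_h²/n_h, with W_h = N_h/N and N = 1500:
  stratum Zone A: (300/1500)²·(1 − 60/300)·92.9²/60 = 4.60289
  stratum Zone B: (620/1500)²·(1 − 120/620)·183.8²/120 = 38.7872
  stratum Zone C: (340/1500)²·(1 − 8/340)·220.7²/8 = 305.456
  stratum Zone D: (240/1500)²·(1 − 32/240)·141.8²/32 = 13.941
V_st = 362.788
V_srs = (1 − 220/1500)·86618.2/220 = 335.974
Relative efficiency = V_srs / V_st = 335.974/362.788 = 0.9261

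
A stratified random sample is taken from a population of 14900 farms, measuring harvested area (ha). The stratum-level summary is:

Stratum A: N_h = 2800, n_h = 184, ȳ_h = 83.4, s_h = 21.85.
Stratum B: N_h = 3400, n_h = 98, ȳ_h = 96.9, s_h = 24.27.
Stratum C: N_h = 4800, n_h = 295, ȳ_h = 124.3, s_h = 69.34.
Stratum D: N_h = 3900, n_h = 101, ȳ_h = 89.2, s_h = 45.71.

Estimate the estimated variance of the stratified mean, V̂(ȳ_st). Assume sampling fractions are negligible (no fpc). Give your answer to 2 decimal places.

V̂(ȳ_st) = Σ W_h² s_h²/n_h, with W_h = N_h/N and N = 14900:
  stratum A: (2800/14900)²·21.85²/184 = 0.0916281
  stratum B: (3400/14900)²·24.27²/98 = 0.312967
  stratum C: (4800/14900)²·69.34²/295 = 1.69144
  stratum D: (3900/14900)²·45.71²/101 = 1.41729
V̂(ȳ_st) = 3.51332

V̂(ȳ_st) ≈ 3.51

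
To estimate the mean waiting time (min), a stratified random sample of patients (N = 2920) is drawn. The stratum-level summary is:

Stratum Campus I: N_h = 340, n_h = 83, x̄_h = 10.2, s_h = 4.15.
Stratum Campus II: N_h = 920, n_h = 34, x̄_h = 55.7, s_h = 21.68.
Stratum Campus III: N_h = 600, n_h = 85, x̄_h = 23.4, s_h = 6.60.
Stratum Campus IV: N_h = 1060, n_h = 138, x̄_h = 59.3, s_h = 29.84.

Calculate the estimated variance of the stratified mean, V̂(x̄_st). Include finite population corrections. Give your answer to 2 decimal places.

V̂(x̄_st) = Σ W_h² (1 − n_h/N_h) s_h²/n_h, with W_h = N_h/N and N = 2920:
  stratum Campus I: (340/2920)²·(1 − 83/340)·4.15²/83 = 0.0021265
  stratum Campus II: (920/2920)²·(1 − 34/920)·21.68²/34 = 1.32159
  stratum Campus III: (600/2920)²·(1 − 85/600)·6.60²/85 = 0.0185721
  stratum Campus IV: (1060/2920)²·(1 − 138/1060)·29.84²/138 = 0.739588
V̂(x̄_st) = 2.08187

V̂(x̄_st) ≈ 2.08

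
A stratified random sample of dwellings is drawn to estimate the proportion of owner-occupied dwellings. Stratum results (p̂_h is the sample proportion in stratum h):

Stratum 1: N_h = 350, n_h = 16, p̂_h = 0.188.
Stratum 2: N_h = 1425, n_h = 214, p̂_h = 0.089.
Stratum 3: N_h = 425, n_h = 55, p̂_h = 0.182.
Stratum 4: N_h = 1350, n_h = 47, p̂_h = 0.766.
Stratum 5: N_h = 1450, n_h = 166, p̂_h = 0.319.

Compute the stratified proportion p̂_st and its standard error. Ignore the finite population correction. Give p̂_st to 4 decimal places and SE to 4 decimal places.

p̂_st ≈ 0.3533, SE ≈ 0.0223

N = 5000; stratum weights W_h = N_h/N.
p̂_st = Σ W_h p̂_h = (350·0.188 + 1425·0.089 + 425·0.182 + 1350·0.766 + 1450·0.319)/5000 = 0.35333
V̂(p̂_st) = Σ W_h² p̂_h(1−p̂_h)/(n_h−1):
  stratum 1: (350/5000)²·0.188·0.812/15 = 4.98676e-05
  stratum 2: (1425/5000)²·0.089·0.911/213 = 3.09185e-05
  stratum 3: (425/5000)²·0.182·0.818/54 = 1.99191e-05
  stratum 4: (1350/5000)²·0.766·0.234/46 = 0.000284063
  stratum 5: (1450/5000)²·0.319·0.681/165 = 0.000110726
V̂(p̂_st) = 0.000495494; SE = √V̂ = 0.0222597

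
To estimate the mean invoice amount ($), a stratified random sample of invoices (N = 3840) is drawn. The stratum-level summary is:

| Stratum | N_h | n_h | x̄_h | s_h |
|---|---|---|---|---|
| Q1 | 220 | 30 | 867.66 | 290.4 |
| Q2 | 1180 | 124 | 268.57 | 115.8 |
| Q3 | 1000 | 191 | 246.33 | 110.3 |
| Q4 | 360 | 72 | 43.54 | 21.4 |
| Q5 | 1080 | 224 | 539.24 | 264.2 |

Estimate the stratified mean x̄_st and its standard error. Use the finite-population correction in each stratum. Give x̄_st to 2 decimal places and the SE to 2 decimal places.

x̄_st = Σ W_h x̄_h = (220·867.66 + 1180·268.57 + 1000·246.33 + 360·43.54 + 1080·539.24)/3840 = 352.13057
V̂(x̄_st) = Σ W_h² (1 − n_h/N_h) s_h²/n_h, with W_h = N_h/N and N = 3840:
  stratum Q1: (220/3840)²·(1 − 30/220)·290.4²/30 = 7.96867
  stratum Q2: (1180/3840)²·(1 − 124/1180)·115.8²/124 = 9.13858
  stratum Q3: (1000/3840)²·(1 − 191/1000)·110.3²/191 = 3.49465
  stratum Q4: (360/3840)²·(1 − 72/360)·21.4²/72 = 0.0447227
  stratum Q5: (1080/3840)²·(1 − 224/1080)·264.2²/224 = 19.5368
V̂(x̄_st) = 40.1834
SE(x̄_st) = √40.1834 = 6.33904

x̄_st ≈ 352.13, SE ≈ 6.34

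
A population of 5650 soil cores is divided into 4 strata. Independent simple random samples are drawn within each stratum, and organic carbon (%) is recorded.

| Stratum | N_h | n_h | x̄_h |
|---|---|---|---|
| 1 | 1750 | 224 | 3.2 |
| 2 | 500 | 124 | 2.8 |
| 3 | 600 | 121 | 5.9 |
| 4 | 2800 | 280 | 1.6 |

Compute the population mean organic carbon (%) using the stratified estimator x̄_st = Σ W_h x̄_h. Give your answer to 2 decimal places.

x̄_st ≈ 2.66

N = Σ N_h = 5650. Stratum weights W_h = N_h/N.
x̄_st = (1750·3.2 + 500·2.8 + 600·5.9 + 2800·1.6) / 5650 = 2.6584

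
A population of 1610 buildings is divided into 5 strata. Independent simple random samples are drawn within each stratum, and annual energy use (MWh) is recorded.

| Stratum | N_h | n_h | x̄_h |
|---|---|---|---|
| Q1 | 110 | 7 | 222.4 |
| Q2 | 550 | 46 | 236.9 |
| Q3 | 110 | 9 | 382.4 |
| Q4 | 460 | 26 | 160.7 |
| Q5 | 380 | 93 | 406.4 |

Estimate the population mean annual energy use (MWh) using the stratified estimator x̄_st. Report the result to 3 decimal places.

N = Σ N_h = 1610. Stratum weights W_h = N_h/N.
x̄_st = (110·222.4 + 550·236.9 + 110·382.4 + 460·160.7 + 380·406.4) / 1610 = 264.08509

x̄_st ≈ 264.085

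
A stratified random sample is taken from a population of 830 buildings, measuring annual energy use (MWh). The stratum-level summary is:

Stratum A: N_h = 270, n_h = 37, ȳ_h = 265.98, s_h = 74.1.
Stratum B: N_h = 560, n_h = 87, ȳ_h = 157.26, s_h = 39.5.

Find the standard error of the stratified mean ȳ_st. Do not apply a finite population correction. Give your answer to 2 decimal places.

SE(ȳ_st) ≈ 4.89

V̂(ȳ_st) = Σ W_h² s_h²/n_h, with W_h = N_h/N and N = 830:
  stratum A: (270/830)²·74.1²/37 = 15.7038
  stratum B: (560/830)²·39.5²/87 = 8.16385
V̂(ȳ_st) = 23.8677
SE(ȳ_st) = √23.8677 = 4.88546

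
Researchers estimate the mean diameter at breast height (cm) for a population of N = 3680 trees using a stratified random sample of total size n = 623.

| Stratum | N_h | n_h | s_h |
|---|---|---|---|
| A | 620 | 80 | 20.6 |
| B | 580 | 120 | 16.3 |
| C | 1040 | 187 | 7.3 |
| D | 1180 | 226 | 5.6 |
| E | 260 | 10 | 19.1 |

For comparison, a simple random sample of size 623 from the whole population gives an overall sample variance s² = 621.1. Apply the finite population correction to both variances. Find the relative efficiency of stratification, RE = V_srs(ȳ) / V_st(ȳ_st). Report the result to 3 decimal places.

RE ≈ 2.179

V̂(ȳ_st) = Σ W_h² (1 − n_h/N_h) s_h²/n_h, with W_h = N_h/N and N = 3680:
  stratum A: (620/3680)²·(1 − 80/620)·20.6²/80 = 0.13114
  stratum B: (580/3680)²·(1 − 120/580)·16.3²/120 = 0.0436198
  stratum C: (1040/3680)²·(1 − 187/1040)·7.3²/187 = 0.0186677
  stratum D: (1180/3680)²·(1 − 226/1180)·5.6²/226 = 0.0115346
  stratum E: (260/3680)²·(1 − 10/260)·19.1²/10 = 0.175099
V_st = 0.380061
V_srs = (1 − 623/3680)·621.1/623 = 0.828173
Relative efficiency = V_srs / V_st = 0.828173/0.380061 = 2.1791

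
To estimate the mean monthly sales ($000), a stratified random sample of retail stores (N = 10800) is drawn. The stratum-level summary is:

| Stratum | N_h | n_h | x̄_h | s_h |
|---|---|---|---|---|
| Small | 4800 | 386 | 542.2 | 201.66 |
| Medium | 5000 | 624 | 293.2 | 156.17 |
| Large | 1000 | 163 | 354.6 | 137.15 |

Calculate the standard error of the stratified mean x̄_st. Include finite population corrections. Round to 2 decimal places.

SE(x̄_st) ≈ 5.22

V̂(x̄_st) = Σ W_h² (1 − n_h/N_h) s_h²/n_h, with W_h = N_h/N and N = 10800:
  stratum Small: (4800/10800)²·(1 − 386/4800)·201.66²/386 = 19.1372
  stratum Medium: (5000/10800)²·(1 − 624/5000)·156.17²/624 = 7.3318
  stratum Large: (1000/10800)²·(1 − 163/1000)·137.15²/163 = 0.828098
V̂(x̄_st) = 27.2971
SE(x̄_st) = √27.2971 = 5.22466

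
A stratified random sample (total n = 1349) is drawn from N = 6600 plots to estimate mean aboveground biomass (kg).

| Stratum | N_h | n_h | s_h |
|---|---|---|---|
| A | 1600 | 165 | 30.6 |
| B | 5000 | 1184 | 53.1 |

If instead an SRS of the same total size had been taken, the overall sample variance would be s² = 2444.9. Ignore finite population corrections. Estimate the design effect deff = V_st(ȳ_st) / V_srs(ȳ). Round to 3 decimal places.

deff ≈ 0.938

V̂(ȳ_st) = Σ W_h² s_h²/n_h, with W_h = N_h/N and N = 6600:
  stratum A: (1600/6600)²·30.6²/165 = 0.333512
  stratum B: (5000/6600)²·53.1²/1184 = 1.36675
V_st = 1.70026
V_srs = s²/n = 2444.9/1349 = 1.81238
deff = V_st / V_srs = 1.70026/1.81238 = 0.9381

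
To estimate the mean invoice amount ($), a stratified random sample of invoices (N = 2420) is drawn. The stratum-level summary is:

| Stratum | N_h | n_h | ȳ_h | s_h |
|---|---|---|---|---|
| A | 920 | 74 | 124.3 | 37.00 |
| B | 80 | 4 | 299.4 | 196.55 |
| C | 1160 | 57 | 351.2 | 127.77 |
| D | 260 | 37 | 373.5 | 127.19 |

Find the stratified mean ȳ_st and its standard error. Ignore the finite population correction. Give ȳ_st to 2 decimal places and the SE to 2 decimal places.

ȳ_st ≈ 265.62, SE ≈ 9.17

ȳ_st = Σ W_h ȳ_h = (920·124.3 + 80·299.4 + 1160·351.2 + 260·373.5)/2420 = 265.62397
V̂(ȳ_st) = Σ W_h² s_h²/n_h, with W_h = N_h/N and N = 2420:
  stratum A: (920/2420)²·37.00²/74 = 2.67372
  stratum B: (80/2420)²·196.55²/4 = 10.5544
  stratum C: (1160/2420)²·127.77²/57 = 65.8064
  stratum D: (260/2420)²·127.19²/37 = 5.04685
V̂(ȳ_st) = 84.0814
SE(ȳ_st) = √84.0814 = 9.16959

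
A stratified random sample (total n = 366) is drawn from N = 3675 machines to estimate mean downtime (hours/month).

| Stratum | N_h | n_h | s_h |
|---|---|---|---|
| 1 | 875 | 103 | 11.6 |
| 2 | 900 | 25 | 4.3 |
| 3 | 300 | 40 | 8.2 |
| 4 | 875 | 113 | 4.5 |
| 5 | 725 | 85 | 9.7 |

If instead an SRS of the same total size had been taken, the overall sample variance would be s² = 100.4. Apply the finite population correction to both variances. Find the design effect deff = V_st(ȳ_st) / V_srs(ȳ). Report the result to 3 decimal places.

deff ≈ 0.668

V̂(ȳ_st) = Σ W_h² (1 − n_h/N_h) s_h²/n_h, with W_h = N_h/N and N = 3675:
  stratum 1: (875/3675)²·(1 − 103/875)·11.6²/103 = 0.0653415
  stratum 2: (900/3675)²·(1 − 25/900)·4.3²/25 = 0.0431254
  stratum 3: (300/3675)²·(1 − 40/300)·8.2²/40 = 0.0097084
  stratum 4: (875/3675)²·(1 − 113/875)·4.5²/113 = 0.00884698
  stratum 5: (725/3675)²·(1 − 85/725)·9.7²/85 = 0.0380301
V_st = 0.165052
V_srs = (1 − 366/3675)·100.4/366 = 0.246997
deff = V_st / V_srs = 0.165052/0.246997 = 0.6682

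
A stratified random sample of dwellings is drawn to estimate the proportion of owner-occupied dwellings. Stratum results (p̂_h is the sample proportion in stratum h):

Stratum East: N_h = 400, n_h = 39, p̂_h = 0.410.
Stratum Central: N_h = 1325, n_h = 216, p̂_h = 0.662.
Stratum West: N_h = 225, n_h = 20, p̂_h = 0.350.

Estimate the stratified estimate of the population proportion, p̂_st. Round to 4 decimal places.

p̂_st ≈ 0.5743

N = 1950; stratum weights W_h = N_h/N.
p̂_st = Σ W_h p̂_h = (400·0.410 + 1325·0.662 + 225·0.350)/1950 = 0.57431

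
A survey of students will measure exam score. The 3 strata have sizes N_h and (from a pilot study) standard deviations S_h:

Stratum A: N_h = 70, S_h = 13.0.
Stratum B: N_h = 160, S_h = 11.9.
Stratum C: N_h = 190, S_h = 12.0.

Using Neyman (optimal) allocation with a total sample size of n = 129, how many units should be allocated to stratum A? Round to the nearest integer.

Neyman allocation: n_h = n · N_h S_h / Σ N_i S_i, with n = 129.
  stratum A: N_h·S_h = 70·13.0 = 910.00
  stratum B: N_h·S_h = 160·11.9 = 1904.00
  stratum C: N_h·S_h = 190·12.0 = 2280.00
Σ N_h S_h = 5094.00
n for stratum A = 129·910.00/5094.00 = 23.045 → 23

23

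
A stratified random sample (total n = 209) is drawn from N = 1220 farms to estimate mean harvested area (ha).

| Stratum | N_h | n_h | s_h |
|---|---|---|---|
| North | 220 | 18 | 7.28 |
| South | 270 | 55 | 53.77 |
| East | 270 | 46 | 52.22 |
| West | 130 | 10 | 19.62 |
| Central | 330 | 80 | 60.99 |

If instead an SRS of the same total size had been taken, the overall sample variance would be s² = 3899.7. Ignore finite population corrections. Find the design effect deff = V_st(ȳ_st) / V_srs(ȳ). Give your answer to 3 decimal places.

V̂(ȳ_st) = Σ W_h² s_h²/n_h, with W_h = N_h/N and N = 1220:
  stratum North: (220/1220)²·7.28²/18 = 0.095745
  stratum South: (270/1220)²·53.77²/55 = 2.57469
  stratum East: (270/1220)²·52.22²/46 = 2.90351
  stratum West: (130/1220)²·19.62²/10 = 0.437084
  stratum Central: (330/1220)²·60.99²/80 = 3.40201
V_st = 9.41304
V_srs = s²/n = 3899.7/209 = 18.6589
deff = V_st / V_srs = 9.41304/18.6589 = 0.5045

deff ≈ 0.504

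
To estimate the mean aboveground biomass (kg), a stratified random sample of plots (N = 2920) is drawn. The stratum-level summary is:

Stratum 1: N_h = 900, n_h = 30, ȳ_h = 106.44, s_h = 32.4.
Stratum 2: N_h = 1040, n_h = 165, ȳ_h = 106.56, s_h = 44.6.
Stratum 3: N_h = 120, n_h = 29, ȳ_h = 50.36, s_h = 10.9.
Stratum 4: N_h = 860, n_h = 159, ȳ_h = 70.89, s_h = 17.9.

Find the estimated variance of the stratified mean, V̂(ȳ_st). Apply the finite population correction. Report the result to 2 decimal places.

V̂(ȳ_st) ≈ 4.65

V̂(ȳ_st) = Σ W_h² (1 − n_h/N_h) s_h²/n_h, with W_h = N_h/N and N = 2920:
  stratum 1: (900/2920)²·(1 − 30/900)·32.4²/30 = 3.2134
  stratum 2: (1040/2920)²·(1 − 165/1040)·44.6²/165 = 1.28665
  stratum 3: (120/2920)²·(1 − 29/120)·10.9²/29 = 0.00524701
  stratum 4: (860/2920)²·(1 − 159/860)·17.9²/159 = 0.142482
V̂(ȳ_st) = 4.64778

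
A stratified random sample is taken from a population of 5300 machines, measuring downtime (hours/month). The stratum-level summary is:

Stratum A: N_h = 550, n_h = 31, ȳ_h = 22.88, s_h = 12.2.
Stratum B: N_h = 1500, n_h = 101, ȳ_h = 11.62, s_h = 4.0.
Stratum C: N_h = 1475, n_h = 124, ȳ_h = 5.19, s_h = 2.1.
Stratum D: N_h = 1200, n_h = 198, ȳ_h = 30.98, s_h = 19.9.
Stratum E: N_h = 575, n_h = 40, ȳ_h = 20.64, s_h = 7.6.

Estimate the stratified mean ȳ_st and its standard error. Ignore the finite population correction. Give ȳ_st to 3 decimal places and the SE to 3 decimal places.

ȳ_st ≈ 16.361, SE ≈ 0.432

ȳ_st = Σ W_h ȳ_h = (550·22.88 + 1500·11.62 + 1475·5.19 + 1200·30.98 + 575·20.64)/5300 = 16.36099
V̂(ȳ_st) = Σ W_h² s_h²/n_h, with W_h = N_h/N and N = 5300:
  stratum A: (550/5300)²·12.2²/31 = 0.0517049
  stratum B: (1500/5300)²·4.0²/101 = 0.0126891
  stratum C: (1475/5300)²·2.1²/124 = 0.00275454
  stratum D: (1200/5300)²·19.9²/198 = 0.10253
  stratum E: (575/5300)²·7.6²/40 = 0.0169962
V̂(ȳ_st) = 0.186675
SE(ȳ_st) = √0.186675 = 0.432059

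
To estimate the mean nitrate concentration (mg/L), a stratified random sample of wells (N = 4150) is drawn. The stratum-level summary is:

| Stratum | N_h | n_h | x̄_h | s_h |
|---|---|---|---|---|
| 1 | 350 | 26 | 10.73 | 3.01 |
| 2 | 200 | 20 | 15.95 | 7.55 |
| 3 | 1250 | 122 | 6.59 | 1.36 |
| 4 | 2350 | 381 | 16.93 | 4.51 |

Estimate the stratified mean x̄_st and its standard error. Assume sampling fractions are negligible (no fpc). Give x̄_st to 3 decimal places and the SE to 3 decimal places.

x̄_st ≈ 13.245, SE ≈ 0.166

x̄_st = Σ W_h x̄_h = (350·10.73 + 200·15.95 + 1250·6.59 + 2350·16.93)/4150 = 13.24542
V̂(x̄_st) = Σ W_h² s_h²/n_h, with W_h = N_h/N and N = 4150:
  stratum 1: (350/4150)²·3.01²/26 = 0.00247856
  stratum 2: (200/4150)²·7.55²/20 = 0.00661954
  stratum 3: (1250/4150)²·1.36²/122 = 0.00137544
  stratum 4: (2350/4150)²·4.51²/381 = 0.0171186
V̂(x̄_st) = 0.0275921
SE(x̄_st) = √0.0275921 = 0.166109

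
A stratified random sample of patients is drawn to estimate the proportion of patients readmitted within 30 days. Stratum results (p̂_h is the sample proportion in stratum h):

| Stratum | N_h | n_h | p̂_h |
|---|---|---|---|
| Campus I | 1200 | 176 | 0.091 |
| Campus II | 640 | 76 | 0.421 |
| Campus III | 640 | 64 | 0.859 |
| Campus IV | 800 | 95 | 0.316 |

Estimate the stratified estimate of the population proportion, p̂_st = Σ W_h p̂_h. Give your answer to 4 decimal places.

p̂_st ≈ 0.3601

N = 3280; stratum weights W_h = N_h/N.
p̂_st = Σ W_h p̂_h = (1200·0.091 + 640·0.421 + 640·0.859 + 800·0.316)/3280 = 0.36012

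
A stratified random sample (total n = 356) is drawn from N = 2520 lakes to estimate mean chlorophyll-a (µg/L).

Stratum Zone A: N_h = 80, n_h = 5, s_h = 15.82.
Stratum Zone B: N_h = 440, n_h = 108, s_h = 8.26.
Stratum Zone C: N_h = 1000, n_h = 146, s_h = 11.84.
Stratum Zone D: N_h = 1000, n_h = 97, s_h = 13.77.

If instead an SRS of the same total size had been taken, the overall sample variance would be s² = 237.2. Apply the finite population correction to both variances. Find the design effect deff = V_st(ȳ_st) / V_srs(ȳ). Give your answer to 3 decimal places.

V̂(ȳ_st) = Σ W_h² (1 − n_h/N_h) s_h²/n_h, with W_h = N_h/N and N = 2520:
  stratum Zone A: (80/2520)²·(1 − 5/80)·15.82²/5 = 0.0472926
  stratum Zone B: (440/2520)²·(1 − 108/440)·8.26²/108 = 0.014532
  stratum Zone C: (1000/2520)²·(1 − 146/1000)·11.84²/146 = 0.129124
  stratum Zone D: (1000/2520)²·(1 − 97/1000)·13.77²/97 = 0.27796
V_st = 0.468909
V_srs = (1 − 356/2520)·237.2/356 = 0.572165
deff = V_st / V_srs = 0.468909/0.572165 = 0.8195

deff ≈ 0.820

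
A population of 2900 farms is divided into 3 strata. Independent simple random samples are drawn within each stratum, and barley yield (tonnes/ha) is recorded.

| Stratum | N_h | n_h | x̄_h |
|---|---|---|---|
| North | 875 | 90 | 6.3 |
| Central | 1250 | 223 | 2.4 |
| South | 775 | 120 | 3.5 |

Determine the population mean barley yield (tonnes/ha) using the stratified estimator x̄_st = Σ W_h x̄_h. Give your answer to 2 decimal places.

N = Σ N_h = 2900. Stratum weights W_h = N_h/N.
x̄_st = (875·6.3 + 1250·2.4 + 775·3.5) / 2900 = 3.8707

x̄_st ≈ 3.87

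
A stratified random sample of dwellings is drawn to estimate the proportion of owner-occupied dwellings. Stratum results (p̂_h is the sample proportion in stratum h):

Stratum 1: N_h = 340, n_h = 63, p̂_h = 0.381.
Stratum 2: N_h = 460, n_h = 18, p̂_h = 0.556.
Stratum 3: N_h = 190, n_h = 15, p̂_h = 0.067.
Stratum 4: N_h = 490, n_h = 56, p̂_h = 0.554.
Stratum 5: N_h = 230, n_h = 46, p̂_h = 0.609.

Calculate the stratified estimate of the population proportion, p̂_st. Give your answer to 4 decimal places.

N = 1710; stratum weights W_h = N_h/N.
p̂_st = Σ W_h p̂_h = (340·0.381 + 460·0.556 + 190·0.067 + 490·0.554 + 230·0.609)/1710 = 0.47343

p̂_st ≈ 0.4734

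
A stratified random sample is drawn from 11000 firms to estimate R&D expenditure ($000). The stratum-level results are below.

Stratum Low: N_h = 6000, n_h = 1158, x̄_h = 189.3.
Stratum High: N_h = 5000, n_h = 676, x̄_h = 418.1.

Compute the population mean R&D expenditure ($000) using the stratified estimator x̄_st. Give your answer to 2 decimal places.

N = Σ N_h = 11000. Stratum weights W_h = N_h/N.
x̄_st = (6000·189.3 + 5000·418.1) / 11000 = 293.3000

x̄_st ≈ 293.30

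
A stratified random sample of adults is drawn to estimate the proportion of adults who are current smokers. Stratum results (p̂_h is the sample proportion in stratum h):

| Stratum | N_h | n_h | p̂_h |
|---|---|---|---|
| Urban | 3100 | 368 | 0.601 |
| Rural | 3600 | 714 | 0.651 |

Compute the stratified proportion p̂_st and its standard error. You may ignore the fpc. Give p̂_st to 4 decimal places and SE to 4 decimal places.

p̂_st ≈ 0.6279, SE ≈ 0.0152

N = 6700; stratum weights W_h = N_h/N.
p̂_st = Σ W_h p̂_h = (3100·0.601 + 3600·0.651)/6700 = 0.62787
V̂(p̂_st) = Σ W_h² p̂_h(1−p̂_h)/(n_h−1):
  stratum Urban: (3100/6700)²·0.601·0.399/367 = 0.00013988
  stratum Rural: (3600/6700)²·0.651·0.349/713 = 9.19967e-05
V̂(p̂_st) = 0.000231877; SE = √V̂ = 0.0152275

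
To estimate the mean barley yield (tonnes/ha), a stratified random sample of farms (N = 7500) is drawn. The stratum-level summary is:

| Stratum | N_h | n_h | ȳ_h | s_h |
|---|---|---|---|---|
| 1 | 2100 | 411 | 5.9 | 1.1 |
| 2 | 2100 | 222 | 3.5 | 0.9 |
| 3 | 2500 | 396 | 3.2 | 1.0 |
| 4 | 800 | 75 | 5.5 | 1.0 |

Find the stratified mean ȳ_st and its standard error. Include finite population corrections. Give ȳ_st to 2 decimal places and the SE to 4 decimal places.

ȳ_st = Σ W_h ȳ_h = (2100·5.9 + 2100·3.5 + 2500·3.2 + 800·5.5)/7500 = 4.28533
V̂(ȳ_st) = Σ W_h² (1 − n_h/N_h) s_h²/n_h, with W_h = N_h/N and N = 7500:
  stratum 1: (2100/7500)²·(1 − 411/2100)·1.1²/411 = 0.000185639
  stratum 2: (2100/7500)²·(1 − 222/2100)·0.9²/222 = 0.000255814
  stratum 3: (2500/7500)²·(1 − 396/2500)·1.0²/396 = 0.000236139
  stratum 4: (800/7500)²·(1 − 75/800)·1.0²/75 = 0.000137481
V̂(ȳ_st) = 0.000815074
SE(ȳ_st) = √0.000815074 = 0.0285495

ȳ_st ≈ 4.29, SE ≈ 0.0285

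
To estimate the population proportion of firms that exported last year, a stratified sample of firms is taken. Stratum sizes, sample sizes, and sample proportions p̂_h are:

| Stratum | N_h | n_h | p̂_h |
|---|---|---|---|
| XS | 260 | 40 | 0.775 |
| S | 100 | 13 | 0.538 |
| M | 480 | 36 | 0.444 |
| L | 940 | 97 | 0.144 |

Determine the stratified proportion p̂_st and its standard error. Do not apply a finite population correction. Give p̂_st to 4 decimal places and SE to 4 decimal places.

p̂_st ≈ 0.3392, SE ≈ 0.0321

N = 1780; stratum weights W_h = N_h/N.
p̂_st = Σ W_h p̂_h = (260·0.775 + 100·0.538 + 480·0.444 + 940·0.144)/1780 = 0.33920
V̂(p̂_st) = Σ W_h² p̂_h(1−p̂_h)/(n_h−1):
  stratum XS: (260/1780)²·0.775·0.225/39 = 9.53952e-05
  stratum S: (100/1780)²·0.538·0.462/12 = 6.53737e-05
  stratum M: (480/1780)²·0.444·0.556/35 = 0.000512899
  stratum L: (940/1780)²·0.144·0.856/96 = 0.000358081
V̂(p̂_st) = 0.00103175; SE = √V̂ = 0.0321208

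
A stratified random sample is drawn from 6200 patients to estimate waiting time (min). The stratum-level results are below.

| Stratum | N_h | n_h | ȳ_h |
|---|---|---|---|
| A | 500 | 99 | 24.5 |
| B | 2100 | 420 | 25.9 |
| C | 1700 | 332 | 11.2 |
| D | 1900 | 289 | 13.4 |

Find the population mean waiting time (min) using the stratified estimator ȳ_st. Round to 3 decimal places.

ȳ_st ≈ 17.926

N = Σ N_h = 6200. Stratum weights W_h = N_h/N.
ȳ_st = (500·24.5 + 2100·25.9 + 1700·11.2 + 1900·13.4) / 6200 = 17.92581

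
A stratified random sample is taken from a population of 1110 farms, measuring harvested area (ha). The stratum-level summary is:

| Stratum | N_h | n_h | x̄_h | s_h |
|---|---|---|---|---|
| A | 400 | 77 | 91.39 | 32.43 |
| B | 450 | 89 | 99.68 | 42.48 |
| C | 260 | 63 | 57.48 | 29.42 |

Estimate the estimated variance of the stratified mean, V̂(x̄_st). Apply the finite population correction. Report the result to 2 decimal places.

V̂(x̄_st) ≈ 4.68

V̂(x̄_st) = Σ W_h² (1 − n_h/N_h) s_h²/n_h, with W_h = N_h/N and N = 1110:
  stratum A: (400/1110)²·(1 − 77/400)·32.43²/77 = 1.43225
  stratum B: (450/1110)²·(1 − 89/450)·42.48²/89 = 2.67333
  stratum C: (260/1110)²·(1 − 63/260)·29.42²/63 = 0.571135
V̂(x̄_st) = 4.67672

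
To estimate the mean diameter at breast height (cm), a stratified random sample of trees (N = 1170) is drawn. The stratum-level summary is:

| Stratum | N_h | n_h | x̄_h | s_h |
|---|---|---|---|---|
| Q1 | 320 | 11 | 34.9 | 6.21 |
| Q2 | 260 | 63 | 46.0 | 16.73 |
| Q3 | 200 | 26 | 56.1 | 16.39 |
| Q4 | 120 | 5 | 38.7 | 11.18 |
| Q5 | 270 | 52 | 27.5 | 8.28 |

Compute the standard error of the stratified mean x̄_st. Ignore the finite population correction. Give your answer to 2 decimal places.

SE(x̄_st) ≈ 1.06

V̂(x̄_st) = Σ W_h² s_h²/n_h, with W_h = N_h/N and N = 1170:
  stratum Q1: (320/1170)²·6.21²/11 = 0.262252
  stratum Q2: (260/1170)²·16.73²/63 = 0.219395
  stratum Q3: (200/1170)²·16.39²/26 = 0.301907
  stratum Q4: (120/1170)²·11.18²/5 = 0.262969
  stratum Q5: (270/1170)²·8.28²/52 = 0.0702123
V̂(x̄_st) = 1.11673
SE(x̄_st) = √1.11673 = 1.05676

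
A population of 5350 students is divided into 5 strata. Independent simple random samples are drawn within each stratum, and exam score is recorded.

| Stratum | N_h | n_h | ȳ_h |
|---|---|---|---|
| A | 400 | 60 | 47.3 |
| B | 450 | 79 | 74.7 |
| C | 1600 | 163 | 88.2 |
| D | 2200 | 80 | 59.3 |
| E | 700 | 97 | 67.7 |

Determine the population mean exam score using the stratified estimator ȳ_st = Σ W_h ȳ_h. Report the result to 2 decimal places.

N = Σ N_h = 5350. Stratum weights W_h = N_h/N.
ȳ_st = (400·47.3 + 450·74.7 + 1600·88.2 + 2200·59.3 + 700·67.7) / 5350 = 69.4402

ȳ_st ≈ 69.44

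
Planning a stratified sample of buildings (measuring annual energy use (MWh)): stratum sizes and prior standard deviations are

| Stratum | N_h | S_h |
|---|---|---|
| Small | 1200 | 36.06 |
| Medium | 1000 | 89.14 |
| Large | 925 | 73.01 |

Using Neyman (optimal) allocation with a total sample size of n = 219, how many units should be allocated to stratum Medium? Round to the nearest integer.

98

Neyman allocation: n_h = n · N_h S_h / Σ N_i S_i, with n = 219.
  stratum Small: N_h·S_h = 1200·36.06 = 43272.00
  stratum Medium: N_h·S_h = 1000·89.14 = 89140.00
  stratum Large: N_h·S_h = 925·73.01 = 67534.25
Σ N_h S_h = 199946.25
n for stratum Medium = 219·89140.00/199946.25 = 97.635 → 98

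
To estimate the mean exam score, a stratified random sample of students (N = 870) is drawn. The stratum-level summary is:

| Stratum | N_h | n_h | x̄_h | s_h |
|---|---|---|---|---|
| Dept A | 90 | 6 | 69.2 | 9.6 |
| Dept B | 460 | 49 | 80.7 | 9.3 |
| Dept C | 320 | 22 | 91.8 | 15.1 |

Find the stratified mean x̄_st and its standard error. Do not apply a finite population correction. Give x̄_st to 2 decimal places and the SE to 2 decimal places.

x̄_st = Σ W_h x̄_h = (90·69.2 + 460·80.7 + 320·91.8)/870 = 83.59310
V̂(x̄_st) = Σ W_h² s_h²/n_h, with W_h = N_h/N and N = 870:
  stratum Dept A: (90/870)²·9.6²/6 = 0.164376
  stratum Dept B: (460/870)²·9.3²/49 = 0.493454
  stratum Dept C: (320/870)²·15.1²/22 = 1.40214
V̂(x̄_st) = 2.05997
SE(x̄_st) = √2.05997 = 1.43526

x̄_st ≈ 83.59, SE ≈ 1.44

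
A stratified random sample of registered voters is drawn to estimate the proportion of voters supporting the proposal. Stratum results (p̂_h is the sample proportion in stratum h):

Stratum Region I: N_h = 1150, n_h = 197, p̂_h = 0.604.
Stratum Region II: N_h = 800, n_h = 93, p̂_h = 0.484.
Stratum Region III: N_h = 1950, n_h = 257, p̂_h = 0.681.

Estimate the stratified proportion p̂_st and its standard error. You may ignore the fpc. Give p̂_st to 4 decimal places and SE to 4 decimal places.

N = 3900; stratum weights W_h = N_h/N.
p̂_st = Σ W_h p̂_h = (1150·0.604 + 800·0.484 + 1950·0.681)/3900 = 0.61788
V̂(p̂_st) = Σ W_h² p̂_h(1−p̂_h)/(n_h−1):
  stratum Region I: (1150/3900)²·0.604·0.396/196 = 0.000106107
  stratum Region II: (800/3900)²·0.484·0.516/92 = 0.000114224
  stratum Region III: (1950/3900)²·0.681·0.319/256 = 0.000212147
V̂(p̂_st) = 0.000432478; SE = √V̂ = 0.0207961

p̂_st ≈ 0.6179, SE ≈ 0.0208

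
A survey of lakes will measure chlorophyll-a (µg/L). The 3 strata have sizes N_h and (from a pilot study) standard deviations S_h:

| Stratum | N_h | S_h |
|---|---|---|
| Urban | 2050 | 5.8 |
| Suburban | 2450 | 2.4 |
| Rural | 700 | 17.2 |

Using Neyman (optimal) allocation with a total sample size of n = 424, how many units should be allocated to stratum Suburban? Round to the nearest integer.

84

Neyman allocation: n_h = n · N_h S_h / Σ N_i S_i, with n = 424.
  stratum Urban: N_h·S_h = 2050·5.8 = 11890.00
  stratum Suburban: N_h·S_h = 2450·2.4 = 5880.00
  stratum Rural: N_h·S_h = 700·17.2 = 12040.00
Σ N_h S_h = 29810.00
n for stratum Suburban = 424·5880.00/29810.00 = 83.634 → 84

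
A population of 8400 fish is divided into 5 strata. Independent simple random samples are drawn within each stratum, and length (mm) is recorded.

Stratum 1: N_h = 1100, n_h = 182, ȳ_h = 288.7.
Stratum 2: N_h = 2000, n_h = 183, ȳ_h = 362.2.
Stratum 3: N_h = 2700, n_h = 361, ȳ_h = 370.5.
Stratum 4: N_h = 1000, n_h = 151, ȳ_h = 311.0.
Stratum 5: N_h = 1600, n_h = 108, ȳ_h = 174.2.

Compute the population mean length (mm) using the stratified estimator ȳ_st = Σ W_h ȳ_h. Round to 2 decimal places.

N = Σ N_h = 8400. Stratum weights W_h = N_h/N.
ȳ_st = (1100·288.7 + 2000·362.2 + 2700·370.5 + 1000·311.0 + 1600·174.2) / 8400 = 313.3381

ȳ_st ≈ 313.34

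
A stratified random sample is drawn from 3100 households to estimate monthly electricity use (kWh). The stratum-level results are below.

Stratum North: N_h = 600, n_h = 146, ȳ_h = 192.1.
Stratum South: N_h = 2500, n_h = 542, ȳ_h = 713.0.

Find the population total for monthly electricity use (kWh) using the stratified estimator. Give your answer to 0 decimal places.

τ̂_st = Σ N_h ȳ_h = 600·192.1 + 2500·713.0 = 1897760

τ̂_st ≈ 1897760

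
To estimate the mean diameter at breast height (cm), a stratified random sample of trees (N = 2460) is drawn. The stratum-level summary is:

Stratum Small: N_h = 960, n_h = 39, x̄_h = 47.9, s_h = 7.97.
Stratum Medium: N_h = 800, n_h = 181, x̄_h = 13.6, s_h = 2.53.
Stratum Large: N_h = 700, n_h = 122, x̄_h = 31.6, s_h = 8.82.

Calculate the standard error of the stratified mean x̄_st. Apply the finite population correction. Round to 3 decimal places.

V̂(x̄_st) = Σ W_h² (1 − n_h/N_h) s_h²/n_h, with W_h = N_h/N and N = 2460:
  stratum Small: (960/2460)²·(1 − 39/960)·7.97²/39 = 0.237965
  stratum Medium: (800/2460)²·(1 − 181/800)·2.53²/181 = 0.00289383
  stratum Large: (700/2460)²·(1 − 122/700)·8.82²/122 = 0.0426317
V̂(x̄_st) = 0.28349
SE(x̄_st) = √0.28349 = 0.532438

SE(x̄_st) ≈ 0.532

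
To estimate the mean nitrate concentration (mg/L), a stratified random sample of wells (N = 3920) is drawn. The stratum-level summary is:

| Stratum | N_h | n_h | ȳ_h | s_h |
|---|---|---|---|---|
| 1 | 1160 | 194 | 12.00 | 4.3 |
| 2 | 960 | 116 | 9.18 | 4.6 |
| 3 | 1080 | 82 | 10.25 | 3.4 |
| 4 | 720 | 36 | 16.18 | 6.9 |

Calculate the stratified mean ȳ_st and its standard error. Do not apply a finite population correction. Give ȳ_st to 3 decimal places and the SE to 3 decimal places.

ȳ_st ≈ 11.595, SE ≈ 0.273

ȳ_st = Σ W_h ȳ_h = (1160·12.00 + 960·9.18 + 1080·10.25 + 720·16.18)/3920 = 11.59500
V̂(ȳ_st) = Σ W_h² s_h²/n_h, with W_h = N_h/N and N = 3920:
  stratum 1: (1160/3920)²·4.3²/194 = 0.00834601
  stratum 2: (960/3920)²·4.6²/116 = 0.0109403
  stratum 3: (1080/3920)²·3.4²/82 = 0.0107009
  stratum 4: (720/3920)²·6.9²/36 = 0.0446158
V̂(ȳ_st) = 0.0746029
SE(ȳ_st) = √0.0746029 = 0.273135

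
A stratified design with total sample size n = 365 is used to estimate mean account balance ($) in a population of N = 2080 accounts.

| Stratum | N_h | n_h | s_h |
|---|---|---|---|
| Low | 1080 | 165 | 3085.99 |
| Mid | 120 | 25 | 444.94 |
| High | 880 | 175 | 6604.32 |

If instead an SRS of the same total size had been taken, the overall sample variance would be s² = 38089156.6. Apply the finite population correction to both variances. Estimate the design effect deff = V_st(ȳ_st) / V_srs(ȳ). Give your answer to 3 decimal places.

deff ≈ 0.569

V̂(ȳ_st) = Σ W_h² (1 − n_h/N_h) s_h²/n_h, with W_h = N_h/N and N = 2080:
  stratum Low: (1080/2080)²·(1 − 165/1080)·3085.99²/165 = 13183.3
  stratum Mid: (120/2080)²·(1 − 25/120)·444.94²/25 = 20.8661
  stratum High: (880/2080)²·(1 − 175/880)·6604.32²/175 = 35740.7
V_st = 48944.9
V_srs = (1 − 365/2080)·38089156.6/365 = 86041.8
deff = V_st / V_srs = 48944.9/86041.8 = 0.5689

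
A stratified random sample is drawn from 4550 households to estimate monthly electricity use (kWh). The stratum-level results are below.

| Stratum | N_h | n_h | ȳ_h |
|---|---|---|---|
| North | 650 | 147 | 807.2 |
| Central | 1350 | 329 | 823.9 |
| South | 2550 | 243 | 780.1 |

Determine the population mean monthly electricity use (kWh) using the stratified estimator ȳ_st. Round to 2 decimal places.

N = Σ N_h = 4550. Stratum weights W_h = N_h/N.
ȳ_st = (650·807.2 + 1350·823.9 + 2550·780.1) / 4550 = 796.9670

ȳ_st ≈ 796.97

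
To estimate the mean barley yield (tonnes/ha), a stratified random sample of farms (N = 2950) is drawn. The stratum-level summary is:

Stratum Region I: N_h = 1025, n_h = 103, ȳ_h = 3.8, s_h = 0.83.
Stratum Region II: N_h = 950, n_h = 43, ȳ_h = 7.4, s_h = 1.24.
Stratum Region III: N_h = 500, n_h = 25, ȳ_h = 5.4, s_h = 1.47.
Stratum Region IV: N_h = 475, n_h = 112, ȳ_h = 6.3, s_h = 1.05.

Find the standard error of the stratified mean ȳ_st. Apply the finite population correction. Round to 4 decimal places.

V̂(ȳ_st) = Σ W_h² (1 − n_h/N_h) s_h²/n_h, with W_h = N_h/N and N = 2950:
  stratum Region I: (1025/2950)²·(1 − 103/1025)·0.83²/103 = 0.000726323
  stratum Region II: (950/2950)²·(1 − 43/950)·1.24²/43 = 0.00354048
  stratum Region III: (500/2950)²·(1 − 25/500)·1.47²/25 = 0.00235893
  stratum Region IV: (475/2950)²·(1 − 112/475)·1.05²/112 = 0.000195037
V̂(ȳ_st) = 0.00682076
SE(ȳ_st) = √0.00682076 = 0.0825879

SE(ȳ_st) ≈ 0.0826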